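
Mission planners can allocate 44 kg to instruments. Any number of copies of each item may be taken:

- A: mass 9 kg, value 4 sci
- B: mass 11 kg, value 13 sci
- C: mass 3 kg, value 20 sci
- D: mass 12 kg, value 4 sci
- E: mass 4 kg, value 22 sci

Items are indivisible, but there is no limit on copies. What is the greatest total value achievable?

Best value-per-unit is C at 20/3; filling with it alone gives 14×20 = 280.
Optimal mix: 12×C + 2×E → mass 44, value 284.

284 sci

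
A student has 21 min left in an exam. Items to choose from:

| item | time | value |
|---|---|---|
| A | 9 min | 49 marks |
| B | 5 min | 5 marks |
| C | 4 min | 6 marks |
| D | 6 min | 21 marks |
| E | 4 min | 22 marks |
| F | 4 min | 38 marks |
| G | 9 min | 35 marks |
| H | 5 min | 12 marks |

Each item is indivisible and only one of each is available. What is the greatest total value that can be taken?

115 marks

This is a 0/1 knapsack; check combinations near the capacity.
- A+C+E+F: time 9+4+4+4=21, value 49+6+22+38=115
- A+E+F: time 9+4+4=17, value 49+22+38=109
- A+D+F: time 9+6+4=19, value 49+21+38=108
Best: 115 marks.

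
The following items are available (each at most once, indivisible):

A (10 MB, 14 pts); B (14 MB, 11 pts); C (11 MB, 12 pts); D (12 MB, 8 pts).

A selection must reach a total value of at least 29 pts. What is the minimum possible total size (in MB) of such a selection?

Subsets with value ≥ 29, sorted by total size:
- A+C+D: size 33, value 34
- A+B+C: size 35, value 37
- A+B+D: size 36, value 33
- B+C+D: size 37, value 31
Minimum size: 33 MB.

33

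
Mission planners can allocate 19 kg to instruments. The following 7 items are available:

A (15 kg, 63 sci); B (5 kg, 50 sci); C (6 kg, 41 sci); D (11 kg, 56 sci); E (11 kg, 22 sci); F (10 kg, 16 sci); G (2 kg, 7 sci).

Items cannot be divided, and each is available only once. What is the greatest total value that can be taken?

Check high-value combinations within 19 kg:
- B+D+G: mass 5+11+2=18, value 50+56+7=113
- B+D: mass 5+11=16, value 50+56=106
- C+D+G: mass 6+11+2=19, value 41+56+7=104
Best: 113 sci.

113 sci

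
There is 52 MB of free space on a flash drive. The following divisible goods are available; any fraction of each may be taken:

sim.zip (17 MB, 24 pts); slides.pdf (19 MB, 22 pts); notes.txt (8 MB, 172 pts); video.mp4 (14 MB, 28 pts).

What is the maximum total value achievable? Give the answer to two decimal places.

Take in order of value per unit:
- notes.txt (172/8 per unit): all 8 → value 172, running total 172.00
- video.mp4 (28/14 per unit): all 14 → value 28, running total 200.00
- sim.zip (24/17 per unit): all 17 → value 24, running total 224.00
- slides.pdf (22/19 per unit): 13 of 19 → value 13×22/19 = 15.0526, running total 239.05
Total 239.05.

239.05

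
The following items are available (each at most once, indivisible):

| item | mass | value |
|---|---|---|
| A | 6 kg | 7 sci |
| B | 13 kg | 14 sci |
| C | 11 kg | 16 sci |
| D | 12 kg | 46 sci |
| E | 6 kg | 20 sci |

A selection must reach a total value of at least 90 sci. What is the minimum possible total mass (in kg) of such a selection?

Subsets with value ≥ 90, sorted by total mass:
- B+C+D+E: mass 42, value 96
- A+B+C+D+E: mass 48, value 103
Minimum mass: 42 kg.

42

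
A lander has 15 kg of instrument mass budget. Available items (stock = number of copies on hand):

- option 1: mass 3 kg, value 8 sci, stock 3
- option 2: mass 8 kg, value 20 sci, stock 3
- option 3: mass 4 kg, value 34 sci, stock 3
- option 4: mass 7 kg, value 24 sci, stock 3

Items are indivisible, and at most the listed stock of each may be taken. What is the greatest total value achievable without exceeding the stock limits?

110 sci

Top feasible selections:
- 1×option 1 + 3×option 3: mass 15, value 110
- 3×option 3: mass 12, value 102
- 2×option 3 + 1×option 4: mass 15, value 92
Best: 110 sci.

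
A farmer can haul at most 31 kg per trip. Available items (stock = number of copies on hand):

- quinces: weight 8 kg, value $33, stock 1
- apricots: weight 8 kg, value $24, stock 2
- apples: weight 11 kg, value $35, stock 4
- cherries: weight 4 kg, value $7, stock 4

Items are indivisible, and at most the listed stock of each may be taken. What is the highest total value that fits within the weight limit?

Best selections within weight 31 and stock limits:
- 1×quinces + 2×apples: weight 30, value 103
- 1×quinces + 1×apricots + 1×apples + 1×cherries: weight 31, value 99
Best: $103.

$103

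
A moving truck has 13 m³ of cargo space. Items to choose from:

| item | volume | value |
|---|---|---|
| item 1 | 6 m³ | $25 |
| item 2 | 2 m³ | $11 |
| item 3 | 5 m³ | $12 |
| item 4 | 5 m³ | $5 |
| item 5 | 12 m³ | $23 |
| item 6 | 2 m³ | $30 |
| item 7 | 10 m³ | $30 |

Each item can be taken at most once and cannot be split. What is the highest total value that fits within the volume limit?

Check high-value combinations within 13 m³:
- item 1+item 3+item 6: volume 6+5+2=13, value 25+12+30=67
- item 1+item 2+item 6: volume 6+2+2=10, value 25+11+30=66
- item 6+item 7: volume 2+10=12, value 30+30=60
- item 1+item 4+item 6: volume 6+5+2=13, value 25+5+30=60
- item 1+item 6: volume 6+2=8, value 25+30=55
Best: $67.

$67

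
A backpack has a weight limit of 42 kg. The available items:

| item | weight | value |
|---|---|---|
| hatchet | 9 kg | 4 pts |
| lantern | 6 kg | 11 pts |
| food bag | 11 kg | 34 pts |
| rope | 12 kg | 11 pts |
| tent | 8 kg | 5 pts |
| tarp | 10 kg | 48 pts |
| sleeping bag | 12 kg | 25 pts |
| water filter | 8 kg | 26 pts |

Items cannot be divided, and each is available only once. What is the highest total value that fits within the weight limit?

133 pts

Check high-value combinations within 42 kg:
- food bag+tarp+sleeping bag+water filter: weight 11+10+12+8=41, value 34+48+25+26=133
- lantern+food bag+tarp+water filter: weight 6+11+10+8=35, value 11+34+48+26=119
- food bag+rope+tarp+water filter: weight 11+12+10+8=41, value 34+11+48+26=119
Best: 133 pts.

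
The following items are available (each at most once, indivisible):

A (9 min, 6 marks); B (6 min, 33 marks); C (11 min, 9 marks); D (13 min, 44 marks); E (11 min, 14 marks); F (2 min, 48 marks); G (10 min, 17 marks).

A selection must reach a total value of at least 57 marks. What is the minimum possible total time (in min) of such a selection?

8

Subsets with value ≥ 57, sorted by total time:
- B+F: time 8, value 81
- F+G: time 12, value 65
Minimum time: 8 min.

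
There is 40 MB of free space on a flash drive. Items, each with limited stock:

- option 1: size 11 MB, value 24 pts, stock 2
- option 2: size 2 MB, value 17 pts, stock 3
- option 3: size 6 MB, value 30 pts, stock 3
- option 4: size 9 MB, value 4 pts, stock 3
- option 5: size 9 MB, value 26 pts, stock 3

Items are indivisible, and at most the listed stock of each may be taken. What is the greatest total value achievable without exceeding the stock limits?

Best selections within size 40 and stock limits:
- 2×option 2 + 3×option 3 + 2×option 5: size 40, value 176
- 3×option 2 + 3×option 3 + 1×option 5: size 33, value 167
- 1×option 1 + 3×option 2 + 3×option 3: size 35, value 165
- 3×option 2 + 2×option 3 + 2×option 5: size 36, value 163
Best: 176 pts.

176 pts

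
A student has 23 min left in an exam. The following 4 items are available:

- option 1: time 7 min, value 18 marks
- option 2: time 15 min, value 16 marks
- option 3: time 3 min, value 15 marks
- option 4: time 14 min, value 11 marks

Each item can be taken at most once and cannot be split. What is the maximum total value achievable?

Check high-value combinations within 23 min:
- option 1+option 2: time 7+15=22, value 18+16=34
- option 1+option 3: time 7+3=10, value 18+15=33
- option 2+option 3: time 15+3=18, value 16+15=31
Best: 34 marks.

34 marks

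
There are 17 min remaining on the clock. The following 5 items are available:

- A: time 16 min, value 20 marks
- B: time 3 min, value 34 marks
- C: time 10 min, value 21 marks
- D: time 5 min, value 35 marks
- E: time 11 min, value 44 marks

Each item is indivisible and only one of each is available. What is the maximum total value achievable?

This is a 0/1 knapsack; check combinations near the capacity.
- D+E: time 5+11=16, value 35+44=79
- B+E: time 3+11=14, value 34+44=78
- B+D: time 3+5=8, value 34+35=69
- C+D: time 10+5=15, value 21+35=56
- B+C: time 3+10=13, value 34+21=55
Best: 79 marks.

79 marks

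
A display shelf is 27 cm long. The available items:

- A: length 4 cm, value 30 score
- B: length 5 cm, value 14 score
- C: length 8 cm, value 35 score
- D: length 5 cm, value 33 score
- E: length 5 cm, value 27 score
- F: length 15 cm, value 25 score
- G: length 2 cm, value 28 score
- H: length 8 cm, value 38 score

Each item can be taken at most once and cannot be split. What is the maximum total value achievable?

164 score

Check high-value combinations within 27 cm:
- A+C+D+G+H: length 4+8+5+2+8=27, value 30+35+33+28+38=164
- A+C+E+G+H: length 4+8+5+2+8=27, value 30+35+27+28+38=158
- A+D+E+G+H: length 4+5+5+2+8=24, value 30+33+27+28+38=156
- A+C+D+E+G: length 4+8+5+5+2=24, value 30+35+33+27+28=153
- A+B+C+G+H: length 4+5+8+2+8=27, value 30+14+35+28+38=145
Best: 164 score.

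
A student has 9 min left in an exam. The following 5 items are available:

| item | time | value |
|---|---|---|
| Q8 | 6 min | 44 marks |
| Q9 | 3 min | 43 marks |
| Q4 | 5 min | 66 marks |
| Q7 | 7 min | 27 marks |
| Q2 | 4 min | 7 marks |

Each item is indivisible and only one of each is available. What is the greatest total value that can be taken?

Check high-value combinations within 9 min:
- Q9+Q4: time 3+5=8, value 43+66=109
- Q8+Q9: time 6+3=9, value 44+43=87
- Q4+Q2: time 5+4=9, value 66+7=73
- Q4: time 5, value 66
- Q9+Q2: time 3+4=7, value 43+7=50
Best: 109 marks.

109 marks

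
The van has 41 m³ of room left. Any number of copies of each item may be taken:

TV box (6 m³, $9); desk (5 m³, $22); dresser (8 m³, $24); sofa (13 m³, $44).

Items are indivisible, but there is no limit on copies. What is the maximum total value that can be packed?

$176

Best value-per-unit is desk at 22/5, and filling with it alone uses volume 8×5=40. No mix of the others beats 8×22 = 176.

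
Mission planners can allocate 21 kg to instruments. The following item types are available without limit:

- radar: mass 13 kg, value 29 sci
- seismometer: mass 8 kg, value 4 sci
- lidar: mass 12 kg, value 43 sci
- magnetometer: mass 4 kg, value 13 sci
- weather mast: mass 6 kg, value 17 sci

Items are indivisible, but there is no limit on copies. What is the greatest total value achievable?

69 sci

Best value-per-unit is lidar at 43/12; filling with it alone gives 1×43 = 43.
Optimal mix: 1×lidar + 2×magnetometer → mass 20, value 69.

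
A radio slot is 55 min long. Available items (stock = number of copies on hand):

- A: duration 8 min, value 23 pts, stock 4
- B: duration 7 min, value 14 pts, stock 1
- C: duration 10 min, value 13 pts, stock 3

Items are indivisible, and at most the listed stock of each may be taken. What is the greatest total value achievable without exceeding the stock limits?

Best selections within duration 55 and stock limits:
- 4×A + 1×B + 1×C: duration 49, value 119
- 4×A + 2×C: duration 52, value 118
- 3×A + 1×B + 2×C: duration 51, value 109
Best: 119 pts.

119 pts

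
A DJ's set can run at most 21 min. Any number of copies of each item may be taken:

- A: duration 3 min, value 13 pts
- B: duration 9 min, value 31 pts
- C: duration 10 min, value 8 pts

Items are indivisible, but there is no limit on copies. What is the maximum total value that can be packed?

91 pts

Best value-per-unit is A at 13/3, and filling with it alone uses duration 7×3=21. No mix of the others beats 7×13 = 91.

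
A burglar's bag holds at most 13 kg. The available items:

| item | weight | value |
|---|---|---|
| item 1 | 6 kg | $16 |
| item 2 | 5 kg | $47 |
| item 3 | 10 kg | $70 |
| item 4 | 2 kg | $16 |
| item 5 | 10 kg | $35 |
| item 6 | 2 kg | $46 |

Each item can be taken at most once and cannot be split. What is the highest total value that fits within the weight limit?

Check high-value combinations within 13 kg:
- item 3+item 6: weight 10+2=12, value 70+46=116
- item 2+item 4+item 6: weight 5+2+2=9, value 47+16+46=109
- item 1+item 2+item 6: weight 6+5+2=13, value 16+47+46=109
- item 2+item 6: weight 5+2=7, value 47+46=93
- item 3+item 4: weight 10+2=12, value 70+16=86
Best: $116.

$116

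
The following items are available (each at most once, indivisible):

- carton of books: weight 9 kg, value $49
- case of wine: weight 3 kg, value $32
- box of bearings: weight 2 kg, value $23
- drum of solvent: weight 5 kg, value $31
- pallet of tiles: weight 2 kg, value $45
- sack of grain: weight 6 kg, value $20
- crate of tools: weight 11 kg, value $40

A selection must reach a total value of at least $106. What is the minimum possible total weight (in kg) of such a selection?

10

Subsets with value ≥ 106, sorted by total weight:
- case of wine+drum of solvent+pallet of tiles: weight 10, value 108
- case of wine+box of bearings+drum of solvent+pallet of tiles: weight 12, value 131
Minimum weight: 10 kg.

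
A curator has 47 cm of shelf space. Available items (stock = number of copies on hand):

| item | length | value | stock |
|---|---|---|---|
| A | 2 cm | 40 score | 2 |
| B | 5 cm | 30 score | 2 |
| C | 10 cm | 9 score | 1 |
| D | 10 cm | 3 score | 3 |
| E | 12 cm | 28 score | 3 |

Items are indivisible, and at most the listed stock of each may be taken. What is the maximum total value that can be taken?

196 score

Top feasible selections:
- 2×A + 2×B + 2×E: length 38, value 196
- 2×A + 1×B + 3×E: length 45, value 194
- 2×A + 2×B + 1×C + 1×D + 1×E: length 46, value 180
- 2×A + 2×B + 1×C + 1×E: length 36, value 177
Best: 196 score.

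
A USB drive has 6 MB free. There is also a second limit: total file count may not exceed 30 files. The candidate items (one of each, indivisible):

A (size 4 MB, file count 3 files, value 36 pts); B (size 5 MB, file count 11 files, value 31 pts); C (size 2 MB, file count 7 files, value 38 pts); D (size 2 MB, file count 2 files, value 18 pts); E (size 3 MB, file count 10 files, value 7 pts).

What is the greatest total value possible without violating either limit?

74 pts

Feasible sets respecting both limits:
- A+C: size 6, file count 10, value 74
- C+D: size 4, file count 9, value 56
- A+D: size 6, file count 5, value 54
Best: 74 pts.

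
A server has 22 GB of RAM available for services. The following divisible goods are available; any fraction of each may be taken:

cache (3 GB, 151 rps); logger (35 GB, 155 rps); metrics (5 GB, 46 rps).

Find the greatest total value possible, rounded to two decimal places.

Take in order of value per unit:
- cache (151/3 per unit): all 3 → value 151, running total 151.00
- metrics (46/5 per unit): all 5 → value 46, running total 197.00
- logger (155/35 per unit): 14 of 35 → value 14×155/35 = 62.0000, running total 259.00
Total 259.00.

259.00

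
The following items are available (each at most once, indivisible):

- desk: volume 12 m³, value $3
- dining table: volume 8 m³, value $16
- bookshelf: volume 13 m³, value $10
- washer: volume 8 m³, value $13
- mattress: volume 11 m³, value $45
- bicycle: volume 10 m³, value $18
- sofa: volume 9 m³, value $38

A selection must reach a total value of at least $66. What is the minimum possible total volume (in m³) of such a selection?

20

Subsets with value ≥ 66, sorted by total volume:
- mattress+sofa: volume 20, value 83
- dining table+washer+sofa: volume 25, value 67
- dining table+washer+mattress: volume 27, value 74
Minimum volume: 20 m³.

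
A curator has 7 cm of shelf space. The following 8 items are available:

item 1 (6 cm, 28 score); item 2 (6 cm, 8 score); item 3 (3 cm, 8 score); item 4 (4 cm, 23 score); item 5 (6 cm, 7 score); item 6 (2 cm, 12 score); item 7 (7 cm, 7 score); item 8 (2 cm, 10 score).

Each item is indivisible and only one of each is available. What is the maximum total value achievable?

35 score

Check high-value combinations within 7 cm:
- item 4+item 6: length 4+2=6, value 23+12=35
- item 4+item 8: length 4+2=6, value 23+10=33
- item 3+item 4: length 3+4=7, value 8+23=31
Best: 35 score.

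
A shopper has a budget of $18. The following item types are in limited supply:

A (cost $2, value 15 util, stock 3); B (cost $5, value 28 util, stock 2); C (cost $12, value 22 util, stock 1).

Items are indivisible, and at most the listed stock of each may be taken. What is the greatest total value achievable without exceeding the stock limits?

101 util

Top feasible selections:
- 3×A + 2×B: cost 16, value 101
- 2×A + 2×B: cost 14, value 86
- 3×A + 1×B: cost 11, value 73
- 1×A + 2×B: cost 12, value 71
Best: 101 util.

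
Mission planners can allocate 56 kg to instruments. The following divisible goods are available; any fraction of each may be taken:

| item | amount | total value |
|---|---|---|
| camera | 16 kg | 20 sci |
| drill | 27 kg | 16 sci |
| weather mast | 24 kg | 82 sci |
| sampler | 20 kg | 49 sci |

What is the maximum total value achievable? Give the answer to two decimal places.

146.00

Take in order of value per unit:
- weather mast (82/24 per unit): all 24 → value 82, running total 82.00
- sampler (49/20 per unit): all 20 → value 49, running total 131.00
- camera (20/16 per unit): 12 of 16 → value 12×20/16 = 15.0000, running total 146.00
Total 146.00.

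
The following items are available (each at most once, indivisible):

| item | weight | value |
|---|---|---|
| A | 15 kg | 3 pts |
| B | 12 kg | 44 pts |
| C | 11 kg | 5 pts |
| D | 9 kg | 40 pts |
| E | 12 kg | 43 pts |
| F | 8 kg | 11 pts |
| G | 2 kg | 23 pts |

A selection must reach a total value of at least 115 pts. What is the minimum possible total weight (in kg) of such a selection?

31

Subsets with value ≥ 115, sorted by total weight:
- B+D+F+G: weight 31, value 118
- D+E+F+G: weight 31, value 117
- B+D+E: weight 33, value 127
- B+E+F+G: weight 34, value 121
Minimum weight: 31 kg.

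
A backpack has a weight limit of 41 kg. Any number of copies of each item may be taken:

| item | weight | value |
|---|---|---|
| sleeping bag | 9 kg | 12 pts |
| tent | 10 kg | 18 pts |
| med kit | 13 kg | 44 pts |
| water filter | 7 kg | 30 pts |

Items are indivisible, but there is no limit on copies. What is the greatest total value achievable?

Best value-per-unit is water filter at 30/7; filling with it alone gives 5×30 = 150.
Optimal mix: 1×med kit + 4×water filter → weight 41, value 164.

164 pts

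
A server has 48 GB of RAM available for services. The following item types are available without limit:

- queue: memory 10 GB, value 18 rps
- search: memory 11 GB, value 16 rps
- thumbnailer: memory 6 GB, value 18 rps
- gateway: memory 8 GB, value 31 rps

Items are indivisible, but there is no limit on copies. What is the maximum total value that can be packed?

Best value-per-unit is gateway at 31/8, and filling with it alone uses memory 6×8=48. No mix of the others beats 6×31 = 186.

186 rps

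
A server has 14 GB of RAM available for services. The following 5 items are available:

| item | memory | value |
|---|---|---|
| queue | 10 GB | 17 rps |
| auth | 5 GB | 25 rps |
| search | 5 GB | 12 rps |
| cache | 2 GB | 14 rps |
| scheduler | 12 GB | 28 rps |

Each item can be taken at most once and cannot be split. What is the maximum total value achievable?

51 rps

This is a 0/1 knapsack; check combinations near the capacity.
- auth+search+cache: memory 5+5+2=12, value 25+12+14=51
- cache+scheduler: memory 2+12=14, value 14+28=42
- auth+cache: memory 5+2=7, value 25+14=39
- auth+search: memory 5+5=10, value 25+12=37
Best: 51 rps.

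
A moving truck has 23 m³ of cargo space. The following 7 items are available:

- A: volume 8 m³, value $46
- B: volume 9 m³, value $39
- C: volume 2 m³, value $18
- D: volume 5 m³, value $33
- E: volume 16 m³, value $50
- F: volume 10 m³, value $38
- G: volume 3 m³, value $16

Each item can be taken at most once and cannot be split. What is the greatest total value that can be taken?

$119

This is a 0/1 knapsack; check combinations near the capacity.
- A+B+C+G: volume 8+9+2+3=22, value 46+39+18+16=119
- A+B+D: volume 8+9+5=22, value 46+39+33=118
- A+C+F+G: volume 8+2+10+3=23, value 46+18+38+16=118
- A+D+F: volume 8+5+10=23, value 46+33+38=117
- A+C+D+G: volume 8+2+5+3=18, value 46+18+33+16=113
Best: $119.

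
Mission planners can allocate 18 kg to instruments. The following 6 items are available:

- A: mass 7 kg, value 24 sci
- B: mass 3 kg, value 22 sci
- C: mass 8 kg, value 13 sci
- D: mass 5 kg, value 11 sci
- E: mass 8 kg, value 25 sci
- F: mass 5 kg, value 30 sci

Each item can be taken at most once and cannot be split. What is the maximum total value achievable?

77 sci

Check high-value combinations within 18 kg:
- B+E+F: mass 3+8+5=16, value 22+25+30=77
- A+B+F: mass 7+3+5=15, value 24+22+30=76
- A+B+E: mass 7+3+8=18, value 24+22+25=71
- D+E+F: mass 5+8+5=18, value 11+25+30=66
- B+C+F: mass 3+8+5=16, value 22+13+30=65
Best: 77 sci.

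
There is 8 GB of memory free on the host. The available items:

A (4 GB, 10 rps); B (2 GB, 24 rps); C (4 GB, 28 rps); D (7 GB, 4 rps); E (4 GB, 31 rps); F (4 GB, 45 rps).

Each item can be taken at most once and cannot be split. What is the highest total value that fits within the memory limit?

This is a 0/1 knapsack; check combinations near the capacity.
- E+F: memory 4+4=8, value 31+45=76
- C+F: memory 4+4=8, value 28+45=73
- B+F: memory 2+4=6, value 24+45=69
Best: 76 rps.

76 rps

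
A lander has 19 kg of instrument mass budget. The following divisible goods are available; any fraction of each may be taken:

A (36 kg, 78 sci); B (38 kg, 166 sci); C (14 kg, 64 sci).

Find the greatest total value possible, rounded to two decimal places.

Take in order of value per unit:
- C (64/14 per unit): all 14 → value 64, running total 64.00
- B (166/38 per unit): 5 of 38 → value 5×166/38 = 21.8421, running total 85.84
Total 85.84.

85.84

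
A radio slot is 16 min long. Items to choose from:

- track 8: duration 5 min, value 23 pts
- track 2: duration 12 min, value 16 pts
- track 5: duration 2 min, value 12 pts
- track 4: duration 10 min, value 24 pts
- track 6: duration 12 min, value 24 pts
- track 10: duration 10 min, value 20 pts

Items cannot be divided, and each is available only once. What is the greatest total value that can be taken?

Check high-value combinations within 16 min:
- track 8+track 4: duration 5+10=15, value 23+24=47
- track 8+track 10: duration 5+10=15, value 23+20=43
- track 5+track 4: duration 2+10=12, value 12+24=36
- track 5+track 6: duration 2+12=14, value 12+24=36
Best: 47 pts.

47 pts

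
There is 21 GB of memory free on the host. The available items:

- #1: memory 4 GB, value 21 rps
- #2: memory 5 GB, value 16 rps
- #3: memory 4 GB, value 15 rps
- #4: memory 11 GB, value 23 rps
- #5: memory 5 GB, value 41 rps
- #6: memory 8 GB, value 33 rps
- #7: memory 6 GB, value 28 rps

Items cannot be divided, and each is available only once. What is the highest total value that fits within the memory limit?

Check high-value combinations within 21 GB:
- #1+#3+#5+#6: memory 4+4+5+8=21, value 21+15+41+33=110
- #1+#2+#5+#7: memory 4+5+5+6=20, value 21+16+41+28=106
- #1+#3+#5+#7: memory 4+4+5+6=19, value 21+15+41+28=105
Best: 110 rps.

110 rps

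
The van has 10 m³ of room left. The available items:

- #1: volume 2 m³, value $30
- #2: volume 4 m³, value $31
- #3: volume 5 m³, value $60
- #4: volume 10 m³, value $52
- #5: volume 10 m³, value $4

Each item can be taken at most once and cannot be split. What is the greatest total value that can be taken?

$91

This is a 0/1 knapsack; check combinations near the capacity.
- #2+#3: volume 4+5=9, value 31+60=91
- #1+#3: volume 2+5=7, value 30+60=90
- #1+#2: volume 2+4=6, value 30+31=61
- #3: volume 5, value 60
- #4: volume 10, value 52
Best: $91.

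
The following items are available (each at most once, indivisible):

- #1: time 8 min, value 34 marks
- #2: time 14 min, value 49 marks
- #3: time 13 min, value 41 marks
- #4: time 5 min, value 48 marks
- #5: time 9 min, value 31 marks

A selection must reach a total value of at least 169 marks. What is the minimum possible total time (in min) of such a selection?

40

Subsets with value ≥ 169, sorted by total time:
- #1+#2+#3+#4: time 40, value 172
- #2+#3+#4+#5: time 41, value 169
Minimum time: 40 min.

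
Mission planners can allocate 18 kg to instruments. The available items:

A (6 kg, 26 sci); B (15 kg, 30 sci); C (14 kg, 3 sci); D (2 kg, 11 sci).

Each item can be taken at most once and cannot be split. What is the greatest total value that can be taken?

Check high-value combinations within 18 kg:
- B+D: mass 15+2=17, value 30+11=41
- A+D: mass 6+2=8, value 26+11=37
- B: mass 15, value 30
- A: mass 6, value 26
- C+D: mass 14+2=16, value 3+11=14
Best: 41 sci.

41 sci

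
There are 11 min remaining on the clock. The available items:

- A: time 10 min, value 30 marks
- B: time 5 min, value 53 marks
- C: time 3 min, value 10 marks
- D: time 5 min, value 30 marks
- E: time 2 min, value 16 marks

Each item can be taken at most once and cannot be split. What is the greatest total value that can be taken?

Check high-value combinations within 11 min:
- B+D: time 5+5=10, value 53+30=83
- B+C+E: time 5+3+2=10, value 53+10+16=79
- B+E: time 5+2=7, value 53+16=69
- B+C: time 5+3=8, value 53+10=63
Best: 83 marks.

83 marks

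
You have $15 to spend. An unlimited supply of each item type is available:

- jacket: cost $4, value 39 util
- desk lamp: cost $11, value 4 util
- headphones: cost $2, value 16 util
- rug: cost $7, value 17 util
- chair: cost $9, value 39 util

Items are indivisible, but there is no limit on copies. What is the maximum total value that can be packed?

Best value-per-unit is jacket at 39/4; filling with it alone gives 3×39 = 117.
Optimal mix: 3×jacket + 1×headphones → cost 14, value 133.

133 util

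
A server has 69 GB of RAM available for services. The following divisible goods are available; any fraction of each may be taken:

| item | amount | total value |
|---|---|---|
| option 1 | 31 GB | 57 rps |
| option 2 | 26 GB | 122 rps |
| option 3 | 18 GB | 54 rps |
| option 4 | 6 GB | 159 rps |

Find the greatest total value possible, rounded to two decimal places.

369.94

Take in order of value per unit:
- option 4 (159/6 per unit): all 6 → value 159, running total 159.00
- option 2 (122/26 per unit): all 26 → value 122, running total 281.00
- option 3 (54/18 per unit): all 18 → value 54, running total 335.00
- option 1 (57/31 per unit): 19 of 31 → value 19×57/31 = 34.9355, running total 369.94
Total 369.94.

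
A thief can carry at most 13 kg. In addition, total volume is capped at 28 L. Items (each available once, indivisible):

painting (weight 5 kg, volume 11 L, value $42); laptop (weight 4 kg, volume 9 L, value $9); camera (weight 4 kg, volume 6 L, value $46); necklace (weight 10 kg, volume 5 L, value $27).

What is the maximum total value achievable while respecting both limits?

Feasible sets respecting both limits:
- painting+laptop+camera: weight 13, volume 26, value 97
- painting+camera: weight 9, volume 17, value 88
- laptop+camera: weight 8, volume 15, value 55
Best: $97.

$97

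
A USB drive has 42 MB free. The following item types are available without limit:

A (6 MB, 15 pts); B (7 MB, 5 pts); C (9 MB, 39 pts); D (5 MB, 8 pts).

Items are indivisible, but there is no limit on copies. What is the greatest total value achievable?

Best value-per-unit is C at 39/9; filling with it alone gives 4×39 = 156.
Optimal mix: 1×A + 4×C → size 42, value 171.

171 pts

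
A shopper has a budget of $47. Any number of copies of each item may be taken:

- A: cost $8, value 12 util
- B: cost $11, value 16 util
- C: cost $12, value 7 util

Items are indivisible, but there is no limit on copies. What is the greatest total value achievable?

Best value-per-unit is A at 12/8; filling with it alone gives 5×12 = 60.
Optimal mix: 3×A + 2×B → cost 46, value 68.

68 util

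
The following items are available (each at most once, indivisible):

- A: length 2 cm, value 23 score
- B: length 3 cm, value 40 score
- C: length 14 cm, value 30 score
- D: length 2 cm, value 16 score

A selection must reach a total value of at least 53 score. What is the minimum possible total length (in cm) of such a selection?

5

Subsets with value ≥ 53, sorted by total length:
- A+B: length 5, value 63
- B+D: length 5, value 56
- A+B+D: length 7, value 79
- A+C: length 16, value 53
Minimum length: 5 cm.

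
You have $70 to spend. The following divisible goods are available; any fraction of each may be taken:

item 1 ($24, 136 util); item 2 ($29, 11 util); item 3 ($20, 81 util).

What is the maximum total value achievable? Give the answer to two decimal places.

Take in order of value per unit:
- item 1 (136/24 per unit): all 24 → value 136, running total 136.00
- item 3 (81/20 per unit): all 20 → value 81, running total 217.00
- item 2 (11/29 per unit): 26 of 29 → value 26×11/29 = 9.8621, running total 226.86
Total 226.86.

226.86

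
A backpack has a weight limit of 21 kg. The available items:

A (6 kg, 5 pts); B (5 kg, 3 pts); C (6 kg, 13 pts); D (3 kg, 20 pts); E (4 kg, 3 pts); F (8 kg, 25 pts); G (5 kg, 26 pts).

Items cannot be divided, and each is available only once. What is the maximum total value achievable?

Check high-value combinations within 21 kg:
- D+E+F+G: weight 3+4+8+5=20, value 20+3+25+26=74
- B+D+F+G: weight 5+3+8+5=21, value 3+20+25+26=74
- D+F+G: weight 3+8+5=16, value 20+25+26=71
Best: 74 pts.

74 pts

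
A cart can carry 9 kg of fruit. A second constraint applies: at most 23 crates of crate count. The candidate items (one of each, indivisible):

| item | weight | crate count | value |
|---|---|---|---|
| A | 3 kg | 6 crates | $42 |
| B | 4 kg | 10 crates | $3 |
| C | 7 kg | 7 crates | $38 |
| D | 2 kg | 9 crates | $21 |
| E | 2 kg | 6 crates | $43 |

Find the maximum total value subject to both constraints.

$106

Feasible sets respecting both limits:
- A+D+E: weight 7, crate count 21, value 106
- A+B+E: weight 9, crate count 22, value 88
- A+E: weight 5, crate count 12, value 85
- C+E: weight 9, crate count 13, value 81
Best: $106.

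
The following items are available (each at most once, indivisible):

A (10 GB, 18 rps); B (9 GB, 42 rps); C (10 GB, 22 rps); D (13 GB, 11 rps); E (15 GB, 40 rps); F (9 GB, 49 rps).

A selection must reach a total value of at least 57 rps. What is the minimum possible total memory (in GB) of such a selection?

18

Subsets with value ≥ 57, sorted by total memory:
- B+F: memory 18, value 91
- C+F: memory 19, value 71
- A+F: memory 19, value 67
- B+C: memory 19, value 64
Minimum memory: 18 GB.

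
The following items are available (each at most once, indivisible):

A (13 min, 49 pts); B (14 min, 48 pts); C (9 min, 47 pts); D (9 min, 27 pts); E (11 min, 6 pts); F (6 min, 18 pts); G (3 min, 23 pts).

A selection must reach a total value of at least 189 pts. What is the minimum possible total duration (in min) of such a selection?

48

Subsets with value ≥ 189, sorted by total duration:
- A+B+C+D+G: duration 48, value 194
- A+B+C+D+F: duration 51, value 189
- A+B+C+D+F+G: duration 54, value 212
Minimum duration: 48 min.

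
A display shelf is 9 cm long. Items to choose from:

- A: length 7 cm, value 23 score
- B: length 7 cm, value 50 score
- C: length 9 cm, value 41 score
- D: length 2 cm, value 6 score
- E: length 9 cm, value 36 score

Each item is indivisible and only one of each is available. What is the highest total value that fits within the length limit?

56 score

Check high-value combinations within 9 cm:
- B+D: length 7+2=9, value 50+6=56
- B: length 7, value 50
- C: length 9, value 41
- E: length 9, value 36
Best: 56 score.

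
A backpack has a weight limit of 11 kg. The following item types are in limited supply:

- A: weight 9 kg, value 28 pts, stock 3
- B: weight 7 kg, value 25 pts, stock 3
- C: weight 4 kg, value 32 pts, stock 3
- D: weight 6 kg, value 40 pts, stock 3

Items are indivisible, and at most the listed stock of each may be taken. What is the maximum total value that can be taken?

72 pts

Top feasible selections:
- 1×C + 1×D: weight 10, value 72
- 2×C: weight 8, value 64
Best: 72 pts.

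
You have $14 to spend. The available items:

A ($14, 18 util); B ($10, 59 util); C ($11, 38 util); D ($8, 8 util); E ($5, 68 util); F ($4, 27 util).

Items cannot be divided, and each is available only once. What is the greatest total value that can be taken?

Check high-value combinations within $14:
- E+F: cost 5+4=9, value 68+27=95
- B+F: cost 10+4=14, value 59+27=86
- D+E: cost 8+5=13, value 8+68=76
- E: cost 5, value 68
- B: cost 10, value 59
Best: 95 util.

95 util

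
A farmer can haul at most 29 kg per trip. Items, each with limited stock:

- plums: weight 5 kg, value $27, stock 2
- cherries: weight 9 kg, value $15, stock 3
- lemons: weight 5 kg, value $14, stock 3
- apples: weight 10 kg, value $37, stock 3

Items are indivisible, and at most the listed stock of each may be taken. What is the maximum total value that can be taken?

Top feasible selections:
- 2×plums + 1×cherries + 1×apples: weight 29, value 106
- 2×plums + 1×lemons + 1×apples: weight 25, value 105
- 1×plums + 2×apples: weight 25, value 101
Best: $106.

$106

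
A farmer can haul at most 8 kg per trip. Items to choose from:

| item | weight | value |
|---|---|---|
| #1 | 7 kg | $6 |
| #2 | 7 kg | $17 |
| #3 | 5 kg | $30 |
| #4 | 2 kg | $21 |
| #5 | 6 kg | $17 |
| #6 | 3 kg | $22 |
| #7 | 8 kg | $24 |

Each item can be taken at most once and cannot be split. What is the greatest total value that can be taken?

$52

This is a 0/1 knapsack; check combinations near the capacity.
- #3+#6: weight 5+3=8, value 30+22=52
- #3+#4: weight 5+2=7, value 30+21=51
- #4+#6: weight 2+3=5, value 21+22=43
- #4+#5: weight 2+6=8, value 21+17=38
- #3: weight 5, value 30
Best: $52.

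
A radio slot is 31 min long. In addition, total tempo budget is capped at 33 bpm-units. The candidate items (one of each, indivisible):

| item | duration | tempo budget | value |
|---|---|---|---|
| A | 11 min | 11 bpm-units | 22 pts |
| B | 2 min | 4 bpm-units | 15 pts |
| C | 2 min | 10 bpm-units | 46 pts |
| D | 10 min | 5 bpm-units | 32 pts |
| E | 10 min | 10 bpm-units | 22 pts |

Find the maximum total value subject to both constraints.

115 pts

Feasible sets respecting both limits:
- A+B+C+D: duration 25, tempo budget 30, value 115
- B+C+D+E: duration 24, tempo budget 29, value 115
- A+C+D: duration 23, tempo budget 26, value 100
- C+D+E: duration 22, tempo budget 25, value 100
Best: 115 pts.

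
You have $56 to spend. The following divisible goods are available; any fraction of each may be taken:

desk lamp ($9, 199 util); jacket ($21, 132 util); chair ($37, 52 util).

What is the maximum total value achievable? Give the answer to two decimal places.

367.54

Take in order of value per unit:
- desk lamp (199/9 per unit): all 9 → value 199, running total 199.00
- jacket (132/21 per unit): all 21 → value 132, running total 331.00
- chair (52/37 per unit): 26 of 37 → value 26×52/37 = 36.5405, running total 367.54
Total 367.54.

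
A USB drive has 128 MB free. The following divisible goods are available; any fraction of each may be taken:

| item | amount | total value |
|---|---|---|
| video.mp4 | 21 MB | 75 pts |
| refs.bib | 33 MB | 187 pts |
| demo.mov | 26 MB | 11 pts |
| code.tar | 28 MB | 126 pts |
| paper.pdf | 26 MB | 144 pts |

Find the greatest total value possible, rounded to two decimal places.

Take in order of value per unit:
- refs.bib (187/33 per unit): all 33 → value 187, running total 187.00
- paper.pdf (144/26 per unit): all 26 → value 144, running total 331.00
- code.tar (126/28 per unit): all 28 → value 126, running total 457.00
- video.mp4 (75/21 per unit): all 21 → value 75, running total 532.00
- demo.mov (11/26 per unit): 20 of 26 → value 20×11/26 = 8.4615, running total 540.46
Total 540.46.

540.46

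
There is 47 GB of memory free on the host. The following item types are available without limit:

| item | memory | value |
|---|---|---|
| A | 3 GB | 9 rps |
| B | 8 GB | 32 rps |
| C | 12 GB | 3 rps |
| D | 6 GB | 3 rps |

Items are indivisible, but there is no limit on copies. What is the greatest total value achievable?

Best value-per-unit is B at 32/8; filling with it alone gives 5×32 = 160.
Optimal mix: 2×A + 5×B → memory 46, value 178.

178 rps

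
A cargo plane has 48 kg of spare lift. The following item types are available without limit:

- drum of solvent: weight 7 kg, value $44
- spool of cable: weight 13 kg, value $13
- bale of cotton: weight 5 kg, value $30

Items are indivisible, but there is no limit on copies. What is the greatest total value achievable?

Best value-per-unit is drum of solvent at 44/7; filling with it alone gives 6×44 = 264.
Optimal mix: 4×drum of solvent + 4×bale of cotton → weight 48, value 296.

$296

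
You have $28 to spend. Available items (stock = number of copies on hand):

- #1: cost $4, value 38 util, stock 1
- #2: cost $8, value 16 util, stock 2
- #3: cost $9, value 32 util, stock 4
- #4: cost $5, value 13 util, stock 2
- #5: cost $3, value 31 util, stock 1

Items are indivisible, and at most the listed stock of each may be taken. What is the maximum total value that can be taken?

133 util

Best selections within cost 28 and stock limits:
- 1×#1 + 2×#3 + 1×#5: cost 25, value 133
- 1×#1 + 1×#3 + 2×#4 + 1×#5: cost 26, value 127
Best: 133 util.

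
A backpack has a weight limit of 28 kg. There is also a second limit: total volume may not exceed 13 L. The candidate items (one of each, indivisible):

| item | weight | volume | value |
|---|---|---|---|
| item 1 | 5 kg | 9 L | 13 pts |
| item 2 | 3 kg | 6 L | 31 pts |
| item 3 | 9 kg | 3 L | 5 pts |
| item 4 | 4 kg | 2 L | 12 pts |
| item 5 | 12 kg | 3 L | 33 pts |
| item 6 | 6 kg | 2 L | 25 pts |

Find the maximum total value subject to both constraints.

101 pts

Feasible sets respecting both limits:
- item 2+item 4+item 5+item 6: weight 25, volume 13, value 101
- item 2+item 5+item 6: weight 21, volume 11, value 89
- item 2+item 4+item 5: weight 19, volume 11, value 76
Best: 101 pts.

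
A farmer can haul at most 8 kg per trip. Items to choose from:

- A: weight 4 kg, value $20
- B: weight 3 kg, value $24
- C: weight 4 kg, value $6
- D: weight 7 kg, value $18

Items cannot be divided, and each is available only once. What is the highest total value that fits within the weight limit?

This is a 0/1 knapsack; check combinations near the capacity.
- A+B: weight 4+3=7, value 20+24=44
- B+C: weight 3+4=7, value 24+6=30
- A+C: weight 4+4=8, value 20+6=26
- B: weight 3, value 24
- A: weight 4, value 20
Best: $44.

$44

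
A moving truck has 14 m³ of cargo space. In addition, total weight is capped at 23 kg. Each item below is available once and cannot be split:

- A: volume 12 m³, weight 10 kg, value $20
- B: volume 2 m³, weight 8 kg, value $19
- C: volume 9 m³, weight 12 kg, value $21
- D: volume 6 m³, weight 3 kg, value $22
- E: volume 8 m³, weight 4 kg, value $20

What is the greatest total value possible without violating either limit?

Feasible sets respecting both limits:
- D+E: volume 14, weight 7, value 42
- B+D: volume 8, weight 11, value 41
- B+C: volume 11, weight 20, value 40
Best: $42.

$42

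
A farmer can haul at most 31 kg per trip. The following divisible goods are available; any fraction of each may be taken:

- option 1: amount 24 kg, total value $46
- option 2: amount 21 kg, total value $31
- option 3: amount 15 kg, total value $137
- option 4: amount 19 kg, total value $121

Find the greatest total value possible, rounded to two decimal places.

238.89

Take in order of value per unit:
- option 3 (137/15 per unit): all 15 → value 137, running total 137.00
- option 4 (121/19 per unit): 16 of 19 → value 16×121/19 = 101.8947, running total 238.89
Total 238.89.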